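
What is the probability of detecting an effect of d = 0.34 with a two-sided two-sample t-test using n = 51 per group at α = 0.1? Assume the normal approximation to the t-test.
Power ≈ 0.53

Power calculation (two-sample t-test, normal approximation):
z_β = d · √(n/2) - z_{α/2}
z_β = 0.34 · √(51/2) - 1.645
z_β = 0.34 · 5.050 - 1.645
z_β = 0.072

Power = Φ(z_β) = Φ(0.072) ≈ 0.529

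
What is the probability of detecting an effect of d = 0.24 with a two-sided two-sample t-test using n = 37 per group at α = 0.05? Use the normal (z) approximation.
Power ≈ 0.18

Power calculation (two-sample t-test, normal approximation):
z_β = d · √(n/2) - z_{α/2}
z_β = 0.24 · √(37/2) - 1.960
z_β = 0.24 · 4.301 - 1.960
z_β = -0.928

Power = Φ(z_β) = Φ(-0.928) ≈ 0.177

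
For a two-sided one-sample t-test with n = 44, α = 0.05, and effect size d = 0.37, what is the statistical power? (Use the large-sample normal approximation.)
Power ≈ 0.69

Power calculation (one-sample t-test, normal approximation):
z_β = d · √n - z_{α/2}
z_β = 0.37 · √44 - 1.960
z_β = 0.37 · 6.633 - 1.960
z_β = 0.494

Power = Φ(z_β) = Φ(0.494) ≈ 0.689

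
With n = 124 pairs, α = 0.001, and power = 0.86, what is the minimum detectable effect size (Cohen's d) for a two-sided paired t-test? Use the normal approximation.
d ≈ 0.39

Minimum detectable effect (paired t-test, normal approximation):
d = (z_{α/2} + z_β) / √n
d = (3.291 + 1.080) / √124
d = 4.371 / 11.136
d ≈ 0.39

By Cohen's convention (0.2 small / 0.5 medium / 0.8 large): small effect.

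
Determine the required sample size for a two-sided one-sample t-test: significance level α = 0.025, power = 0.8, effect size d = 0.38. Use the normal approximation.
n = 66

Sample size formula (one-sample t-test, normal approximation):
n = ((z_{α/2} + z_β) / d)²

z_{α/2} = 2.241 (for α = 0.025, two-sided)
z_β = 0.842 (for power = 0.8)
d = 0.38

n = ((2.241 + 0.842) / 0.38)²
n = (8.113)²
n ≈ 65.82
Round up to the next whole number: n = 66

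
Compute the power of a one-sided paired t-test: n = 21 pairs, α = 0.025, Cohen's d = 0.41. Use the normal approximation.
Power ≈ 0.47

Power calculation (paired t-test, normal approximation):
z_β = d · √n - z_α
z_β = 0.41 · √21 - 1.960
z_β = 0.41 · 4.583 - 1.960
z_β = -0.081

Power = Φ(z_β) = Φ(-0.081) ≈ 0.468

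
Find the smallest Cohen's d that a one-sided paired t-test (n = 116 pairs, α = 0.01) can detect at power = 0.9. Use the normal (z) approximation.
d ≈ 0.33

Minimum detectable effect (paired t-test, normal approximation):
d = (z_α + z_β) / √n
d = (2.326 + 1.282) / √116
d = 3.608 / 10.770
d ≈ 0.33

By Cohen's convention (0.2 small / 0.5 medium / 0.8 large): small effect.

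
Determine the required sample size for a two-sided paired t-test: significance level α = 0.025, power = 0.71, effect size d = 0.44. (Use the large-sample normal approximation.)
n = 41 pairs

Sample size formula (paired t-test, normal approximation):
n = ((z_{α/2} + z_β) / d)²

z_{α/2} = 2.241 (for α = 0.025, two-sided)
z_β = 0.553 (for power = 0.71)
d = 0.44

n = ((2.241 + 0.553) / 0.44)²
n = (6.350)²
n ≈ 40.32
Round up to the next whole number: n = 41 pairs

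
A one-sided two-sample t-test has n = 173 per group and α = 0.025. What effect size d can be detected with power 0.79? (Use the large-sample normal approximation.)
d ≈ 0.30

Minimum detectable effect (two-sample t-test, normal approximation):
d = (z_α + z_β) / √(n/2)
d = (1.960 + 0.806) / √(173/2)
d = 2.766 / 9.301
d ≈ 0.30

By Cohen's convention (0.2 small / 0.5 medium / 0.8 large): small effect.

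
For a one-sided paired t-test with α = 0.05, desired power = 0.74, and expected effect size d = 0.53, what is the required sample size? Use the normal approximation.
n = 19 pairs

Sample size formula (paired t-test, normal approximation):
n = ((z_α + z_β) / d)²

z_α = 1.645 (for α = 0.05, one-sided)
z_β = 0.643 (for power = 0.74)
d = 0.53

n = ((1.645 + 0.643) / 0.53)²
n = (4.317)²
n ≈ 18.64
Round up to the next whole number: n = 19 pairs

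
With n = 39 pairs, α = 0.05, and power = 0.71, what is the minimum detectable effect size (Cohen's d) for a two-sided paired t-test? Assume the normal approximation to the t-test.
d ≈ 0.40

Minimum detectable effect (paired t-test, normal approximation):
d = (z_{α/2} + z_β) / √n
d = (1.960 + 0.553) / √39
d = 2.513 / 6.245
d ≈ 0.40

By Cohen's convention (0.2 small / 0.5 medium / 0.8 large): small effect.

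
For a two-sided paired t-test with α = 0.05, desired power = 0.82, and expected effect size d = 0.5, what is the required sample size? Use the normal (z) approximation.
n = 34 pairs

Sample size formula (paired t-test, normal approximation):
n = ((z_{α/2} + z_β) / d)²

z_{α/2} = 1.960 (for α = 0.05, two-sided)
z_β = 0.915 (for power = 0.82)
d = 0.5

n = ((1.960 + 0.915) / 0.5)²
n = (5.750)²
n ≈ 33.06
Round up to the next whole number: n = 34 pairs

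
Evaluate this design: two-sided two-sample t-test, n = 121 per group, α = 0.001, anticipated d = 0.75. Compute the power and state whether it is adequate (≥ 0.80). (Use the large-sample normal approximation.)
Power ≈ 0.99; the study is adequately powered (power ≥ 0.80)

Power calculation (two-sample t-test, normal approximation):
z_β = d · √(n/2) - z_{α/2}
z_β = 0.75 · √(121/2) - 3.291
z_β = 0.75 · 7.778 - 3.291
z_β = 2.543

Power = Φ(z_β) = Φ(2.543) ≈ 0.995

Effect size d = 0.75 is medium by Cohen's convention (0.2/0.5/0.8).

Threshold: power ≥ 0.80 is conventionally adequate.
Power ≈ 0.99 → the study is adequately powered (power ≥ 0.80).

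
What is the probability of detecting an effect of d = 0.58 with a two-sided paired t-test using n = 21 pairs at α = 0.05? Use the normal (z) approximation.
Power ≈ 0.76

Power calculation (paired t-test, normal approximation):
z_β = d · √n - z_{α/2}
z_β = 0.58 · √21 - 1.960
z_β = 0.58 · 4.583 - 1.960
z_β = 0.698

Power = Φ(z_β) = Φ(0.698) ≈ 0.757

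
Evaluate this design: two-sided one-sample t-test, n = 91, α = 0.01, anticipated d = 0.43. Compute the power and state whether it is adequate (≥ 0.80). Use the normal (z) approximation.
Power ≈ 0.94; the study is adequately powered (power ≥ 0.80)

Power calculation (one-sample t-test, normal approximation):
z_β = d · √n - z_{α/2}
z_β = 0.43 · √91 - 2.576
z_β = 0.43 · 9.539 - 2.576
z_β = 1.526

Power = Φ(z_β) = Φ(1.526) ≈ 0.937

Effect size d = 0.43 is small by Cohen's convention (0.2/0.5/0.8).

Threshold: power ≥ 0.80 is conventionally adequate.
Power ≈ 0.94 → the study is adequately powered (power ≥ 0.80).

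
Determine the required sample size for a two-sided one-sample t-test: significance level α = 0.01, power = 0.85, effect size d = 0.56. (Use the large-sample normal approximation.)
n = 42

Sample size formula (one-sample t-test, normal approximation):
n = ((z_{α/2} + z_β) / d)²

z_{α/2} = 2.576 (for α = 0.01, two-sided)
z_β = 1.036 (for power = 0.85)
d = 0.56

n = ((2.576 + 1.036) / 0.56)²
n = (6.450)²
n ≈ 41.60
Round up to the next whole number: n = 42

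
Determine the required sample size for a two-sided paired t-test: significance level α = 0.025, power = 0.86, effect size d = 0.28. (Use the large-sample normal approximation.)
n = 141 pairs

Sample size formula (paired t-test, normal approximation):
n = ((z_{α/2} + z_β) / d)²

z_{α/2} = 2.241 (for α = 0.025, two-sided)
z_β = 1.080 (for power = 0.86)
d = 0.28

n = ((2.241 + 1.080) / 0.28)²
n = (11.861)²
n ≈ 140.68
Round up to the next whole number: n = 141 pairs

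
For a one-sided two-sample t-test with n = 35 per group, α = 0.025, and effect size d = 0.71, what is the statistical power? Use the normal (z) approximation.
Power ≈ 0.84

Power calculation (two-sample t-test, normal approximation):
z_β = d · √(n/2) - z_α
z_β = 0.71 · √(35/2) - 1.960
z_β = 0.71 · 4.183 - 1.960
z_β = 1.010

Power = Φ(z_β) = Φ(1.010) ≈ 0.844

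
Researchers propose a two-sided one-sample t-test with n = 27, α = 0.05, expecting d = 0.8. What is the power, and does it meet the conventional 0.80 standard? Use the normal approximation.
Power ≈ 0.99; the study is adequately powered (power ≥ 0.80)

Power calculation (one-sample t-test, normal approximation):
z_β = d · √n - z_{α/2}
z_β = 0.8 · √27 - 1.960
z_β = 0.8 · 5.196 - 1.960
z_β = 2.197

Power = Φ(z_β) = Φ(2.197) ≈ 0.986

Effect size d = 0.8 is large by Cohen's convention (0.2/0.5/0.8).

Threshold: power ≥ 0.80 is conventionally adequate.
Power ≈ 0.99 → the study is adequately powered (power ≥ 0.80).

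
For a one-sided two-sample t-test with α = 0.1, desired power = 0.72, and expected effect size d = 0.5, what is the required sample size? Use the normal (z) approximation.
n = 28 per group

Sample size formula (two-sample t-test, normal approximation):
n = 2 · ((z_α + z_β) / d)²

z_α = 1.282 (for α = 0.1, one-sided)
z_β = 0.583 (for power = 0.72)
d = 0.5

n = 2 · ((1.282 + 0.583) / 0.5)²
n = 2 · (3.730)²
n ≈ 27.83
Round up to the next whole number: n = 28 per group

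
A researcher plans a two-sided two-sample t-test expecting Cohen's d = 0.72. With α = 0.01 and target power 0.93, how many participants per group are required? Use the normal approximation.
n = 64 per group

Sample size formula (two-sample t-test, normal approximation):
n = 2 · ((z_{α/2} + z_β) / d)²

z_{α/2} = 2.576 (for α = 0.01, two-sided)
z_β = 1.476 (for power = 0.93)
d = 0.72

n = 2 · ((2.576 + 1.476) / 0.72)²
n = 2 · (5.628)²
n ≈ 63.35
Round up to the next whole number: n = 64 per group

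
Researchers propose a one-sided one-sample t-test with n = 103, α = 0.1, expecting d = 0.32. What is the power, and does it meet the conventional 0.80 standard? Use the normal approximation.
Power ≈ 0.98; the study is adequately powered (power ≥ 0.80)

Power calculation (one-sample t-test, normal approximation):
z_β = d · √n - z_α
z_β = 0.32 · √103 - 1.282
z_β = 0.32 · 10.149 - 1.282
z_β = 1.966

Power = Φ(z_β) = Φ(1.966) ≈ 0.975

Effect size d = 0.32 is small by Cohen's convention (0.2/0.5/0.8).

Threshold: power ≥ 0.80 is conventionally adequate.
Power ≈ 0.98 → the study is adequately powered (power ≥ 0.80).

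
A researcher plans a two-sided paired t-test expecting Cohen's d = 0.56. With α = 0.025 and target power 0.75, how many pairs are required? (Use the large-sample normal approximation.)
n = 28 pairs

Sample size formula (paired t-test, normal approximation):
n = ((z_{α/2} + z_β) / d)²

z_{α/2} = 2.241 (for α = 0.025, two-sided)
z_β = 0.674 (for power = 0.75)
d = 0.56

n = ((2.241 + 0.674) / 0.56)²
n = (5.205)²
n ≈ 27.09
Round up to the next whole number: n = 28 pairs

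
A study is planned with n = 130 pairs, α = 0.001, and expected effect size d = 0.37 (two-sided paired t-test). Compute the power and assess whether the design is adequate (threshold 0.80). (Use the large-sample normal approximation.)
Power ≈ 0.82; the study is adequately powered (power ≥ 0.80)

Power calculation (paired t-test, normal approximation):
z_β = d · √n - z_{α/2}
z_β = 0.37 · √130 - 3.291
z_β = 0.37 · 11.402 - 3.291
z_β = 0.928

Power = Φ(z_β) = Φ(0.928) ≈ 0.823

Effect size d = 0.37 is small by Cohen's convention (0.2/0.5/0.8).

Threshold: power ≥ 0.80 is conventionally adequate.
Power ≈ 0.82 → the study is adequately powered (power ≥ 0.80).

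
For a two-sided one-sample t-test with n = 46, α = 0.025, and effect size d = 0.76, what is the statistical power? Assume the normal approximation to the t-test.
Power ≈ 1.00

Power calculation (one-sample t-test, normal approximation):
z_β = d · √n - z_{α/2}
z_β = 0.76 · √46 - 2.241
z_β = 0.76 · 6.782 - 2.241
z_β = 2.913

Power = Φ(z_β) = Φ(2.913) ≈ 0.998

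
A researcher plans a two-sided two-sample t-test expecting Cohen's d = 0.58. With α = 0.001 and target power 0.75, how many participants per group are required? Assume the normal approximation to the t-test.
n = 94 per group

Sample size formula (two-sample t-test, normal approximation):
n = 2 · ((z_{α/2} + z_β) / d)²

z_{α/2} = 3.291 (for α = 0.001, two-sided)
z_β = 0.674 (for power = 0.75)
d = 0.58

n = 2 · ((3.291 + 0.674) / 0.58)²
n = 2 · (6.836)²
n ≈ 93.46
Round up to the next whole number: n = 94 per group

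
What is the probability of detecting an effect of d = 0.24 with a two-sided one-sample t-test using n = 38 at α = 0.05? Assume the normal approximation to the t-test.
Power ≈ 0.32

Power calculation (one-sample t-test, normal approximation):
z_β = d · √n - z_{α/2}
z_β = 0.24 · √38 - 1.960
z_β = 0.24 · 6.164 - 1.960
z_β = -0.481

Power = Φ(z_β) = Φ(-0.481) ≈ 0.315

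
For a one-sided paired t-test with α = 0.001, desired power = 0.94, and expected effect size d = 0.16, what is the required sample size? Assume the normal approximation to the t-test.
n = 843 pairs

Sample size formula (paired t-test, normal approximation):
n = ((z_α + z_β) / d)²

z_α = 3.090 (for α = 0.001, one-sided)
z_β = 1.555 (for power = 0.94)
d = 0.16

n = ((3.090 + 1.555) / 0.16)²
n = (29.031)²
n ≈ 842.80
Round up to the next whole number: n = 843 pairs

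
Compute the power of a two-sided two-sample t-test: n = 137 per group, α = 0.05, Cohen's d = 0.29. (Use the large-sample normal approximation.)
Power ≈ 0.67

Power calculation (two-sample t-test, normal approximation):
z_β = d · √(n/2) - z_{α/2}
z_β = 0.29 · √(137/2) - 1.960
z_β = 0.29 · 8.276 - 1.960
z_β = 0.440

Power = Φ(z_β) = Φ(0.440) ≈ 0.670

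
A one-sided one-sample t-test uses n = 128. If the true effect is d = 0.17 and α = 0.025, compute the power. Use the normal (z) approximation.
Power ≈ 0.49

Power calculation (one-sample t-test, normal approximation):
z_β = d · √n - z_α
z_β = 0.17 · √128 - 1.960
z_β = 0.17 · 11.314 - 1.960
z_β = -0.037

Power = Φ(z_β) = Φ(-0.037) ≈ 0.485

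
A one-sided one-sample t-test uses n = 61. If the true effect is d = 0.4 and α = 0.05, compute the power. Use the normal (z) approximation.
Power ≈ 0.93

Power calculation (one-sample t-test, normal approximation):
z_β = d · √n - z_α
z_β = 0.4 · √61 - 1.645
z_β = 0.4 · 7.810 - 1.645
z_β = 1.479

Power = Φ(z_β) = Φ(1.479) ≈ 0.930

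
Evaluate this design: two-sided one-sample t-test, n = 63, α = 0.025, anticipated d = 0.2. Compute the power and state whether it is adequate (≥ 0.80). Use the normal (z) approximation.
Power ≈ 0.26; the study is underpowered (power < 0.80)

Power calculation (one-sample t-test, normal approximation):
z_β = d · √n - z_{α/2}
z_β = 0.2 · √63 - 2.241
z_β = 0.2 · 7.937 - 2.241
z_β = -0.654

Power = Φ(z_β) = Φ(-0.654) ≈ 0.257

Effect size d = 0.2 is small by Cohen's convention (0.2/0.5/0.8).

Threshold: power ≥ 0.80 is conventionally adequate.
Power ≈ 0.26 → the study is underpowered (power < 0.80).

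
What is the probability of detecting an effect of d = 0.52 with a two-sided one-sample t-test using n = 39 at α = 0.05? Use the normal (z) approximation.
Power ≈ 0.90

Power calculation (one-sample t-test, normal approximation):
z_β = d · √n - z_{α/2}
z_β = 0.52 · √39 - 1.960
z_β = 0.52 · 6.245 - 1.960
z_β = 1.287

Power = Φ(z_β) = Φ(1.287) ≈ 0.901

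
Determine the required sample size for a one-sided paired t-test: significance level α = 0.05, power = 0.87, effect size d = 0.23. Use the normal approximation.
n = 146 pairs

Sample size formula (paired t-test, normal approximation):
n = ((z_α + z_β) / d)²

z_α = 1.645 (for α = 0.05, one-sided)
z_β = 1.126 (for power = 0.87)
d = 0.23

n = ((1.645 + 1.126) / 0.23)²
n = (12.048)²
n ≈ 145.15
Round up to the next whole number: n = 146 pairs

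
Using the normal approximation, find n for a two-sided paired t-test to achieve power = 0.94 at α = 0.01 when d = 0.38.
n = 119 pairs

Sample size formula (paired t-test, normal approximation):
n = ((z_{α/2} + z_β) / d)²

z_{α/2} = 2.576 (for α = 0.01, two-sided)
z_β = 1.555 (for power = 0.94)
d = 0.38

n = ((2.576 + 1.555) / 0.38)²
n = (10.871)²
n ≈ 118.18
Round up to the next whole number: n = 119 pairs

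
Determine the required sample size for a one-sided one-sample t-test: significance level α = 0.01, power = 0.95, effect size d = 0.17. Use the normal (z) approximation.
n = 546

Sample size formula (one-sample t-test, normal approximation):
n = ((z_α + z_β) / d)²

z_α = 2.326 (for α = 0.01, one-sided)
z_β = 1.645 (for power = 0.95)
d = 0.17

n = ((2.326 + 1.645) / 0.17)²
n = (23.359)²
n ≈ 545.64
Round up to the next whole number: n = 546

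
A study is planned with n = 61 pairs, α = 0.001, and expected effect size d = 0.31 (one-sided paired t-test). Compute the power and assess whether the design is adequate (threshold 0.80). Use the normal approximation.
Power ≈ 0.25; the study is underpowered (power < 0.80)

Power calculation (paired t-test, normal approximation):
z_β = d · √n - z_α
z_β = 0.31 · √61 - 3.090
z_β = 0.31 · 7.810 - 3.090
z_β = -0.669

Power = Φ(z_β) = Φ(-0.669) ≈ 0.252

Effect size d = 0.31 is small by Cohen's convention (0.2/0.5/0.8).

Threshold: power ≥ 0.80 is conventionally adequate.
Power ≈ 0.25 → the study is underpowered (power < 0.80).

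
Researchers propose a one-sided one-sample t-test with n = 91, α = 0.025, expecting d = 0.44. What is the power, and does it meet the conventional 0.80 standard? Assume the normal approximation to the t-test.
Power ≈ 0.99; the study is adequately powered (power ≥ 0.80)

Power calculation (one-sample t-test, normal approximation):
z_β = d · √n - z_α
z_β = 0.44 · √91 - 1.960
z_β = 0.44 · 9.539 - 1.960
z_β = 2.237

Power = Φ(z_β) = Φ(2.237) ≈ 0.987

Effect size d = 0.44 is small by Cohen's convention (0.2/0.5/0.8).

Threshold: power ≥ 0.80 is conventionally adequate.
Power ≈ 0.99 → the study is adequately powered (power ≥ 0.80).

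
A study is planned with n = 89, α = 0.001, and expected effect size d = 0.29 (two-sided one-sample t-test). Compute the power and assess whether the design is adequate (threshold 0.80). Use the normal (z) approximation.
Power ≈ 0.29; the study is underpowered (power < 0.80)

Power calculation (one-sample t-test, normal approximation):
z_β = d · √n - z_{α/2}
z_β = 0.29 · √89 - 3.291
z_β = 0.29 · 9.434 - 3.291
z_β = -0.555

Power = Φ(z_β) = Φ(-0.555) ≈ 0.290

Effect size d = 0.29 is small by Cohen's convention (0.2/0.5/0.8).

Threshold: power ≥ 0.80 is conventionally adequate.
Power ≈ 0.29 → the study is underpowered (power < 0.80).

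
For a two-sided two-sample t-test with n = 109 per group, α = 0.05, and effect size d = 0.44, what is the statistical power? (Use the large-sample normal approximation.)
Power ≈ 0.90

Power calculation (two-sample t-test, normal approximation):
z_β = d · √(n/2) - z_{α/2}
z_β = 0.44 · √(109/2) - 1.960
z_β = 0.44 · 7.382 - 1.960
z_β = 1.288

Power = Φ(z_β) = Φ(1.288) ≈ 0.901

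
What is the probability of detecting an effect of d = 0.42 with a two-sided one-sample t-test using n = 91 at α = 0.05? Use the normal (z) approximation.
Power ≈ 0.98

Power calculation (one-sample t-test, normal approximation):
z_β = d · √n - z_{α/2}
z_β = 0.42 · √91 - 1.960
z_β = 0.42 · 9.539 - 1.960
z_β = 2.047

Power = Φ(z_β) = Φ(2.047) ≈ 0.980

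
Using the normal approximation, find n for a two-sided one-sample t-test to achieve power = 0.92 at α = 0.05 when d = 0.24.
n = 197

Sample size formula (one-sample t-test, normal approximation):
n = ((z_{α/2} + z_β) / d)²

z_{α/2} = 1.960 (for α = 0.05, two-sided)
z_β = 1.405 (for power = 0.92)
d = 0.24

n = ((1.960 + 1.405) / 0.24)²
n = (14.021)²
n ≈ 196.59
Round up to the next whole number: n = 197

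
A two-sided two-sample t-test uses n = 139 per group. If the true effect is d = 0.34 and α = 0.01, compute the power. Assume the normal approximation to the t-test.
Power ≈ 0.60

Power calculation (two-sample t-test, normal approximation):
z_β = d · √(n/2) - z_{α/2}
z_β = 0.34 · √(139/2) - 2.576
z_β = 0.34 · 8.337 - 2.576
z_β = 0.259

Power = Φ(z_β) = Φ(0.259) ≈ 0.602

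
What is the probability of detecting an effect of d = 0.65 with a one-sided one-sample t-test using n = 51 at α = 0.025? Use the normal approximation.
Power ≈ 1.00

Power calculation (one-sample t-test, normal approximation):
z_β = d · √n - z_α
z_β = 0.65 · √51 - 1.960
z_β = 0.65 · 7.141 - 1.960
z_β = 2.682

Power = Φ(z_β) = Φ(2.682) ≈ 0.996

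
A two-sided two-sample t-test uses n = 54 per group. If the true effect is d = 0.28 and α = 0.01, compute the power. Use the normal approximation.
Power ≈ 0.13

Power calculation (two-sample t-test, normal approximation):
z_β = d · √(n/2) - z_{α/2}
z_β = 0.28 · √(54/2) - 2.576
z_β = 0.28 · 5.196 - 2.576
z_β = -1.121

Power = Φ(z_β) = Φ(-1.121) ≈ 0.131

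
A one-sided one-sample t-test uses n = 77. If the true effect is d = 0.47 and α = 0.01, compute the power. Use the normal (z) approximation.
Power ≈ 0.96

Power calculation (one-sample t-test, normal approximation):
z_β = d · √n - z_α
z_β = 0.47 · √77 - 2.326
z_β = 0.47 · 8.775 - 2.326
z_β = 1.798

Power = Φ(z_β) = Φ(1.798) ≈ 0.964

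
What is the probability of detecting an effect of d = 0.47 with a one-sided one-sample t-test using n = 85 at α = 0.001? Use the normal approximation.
Power ≈ 0.89

Power calculation (one-sample t-test, normal approximation):
z_β = d · √n - z_α
z_β = 0.47 · √85 - 3.090
z_β = 0.47 · 9.220 - 3.090
z_β = 1.243

Power = Φ(z_β) = Φ(1.243) ≈ 0.893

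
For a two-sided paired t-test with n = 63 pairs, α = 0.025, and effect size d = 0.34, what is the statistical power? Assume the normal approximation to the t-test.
Power ≈ 0.68

Power calculation (paired t-test, normal approximation):
z_β = d · √n - z_{α/2}
z_β = 0.34 · √63 - 2.241
z_β = 0.34 · 7.937 - 2.241
z_β = 0.457

Power = Φ(z_β) = Φ(0.457) ≈ 0.676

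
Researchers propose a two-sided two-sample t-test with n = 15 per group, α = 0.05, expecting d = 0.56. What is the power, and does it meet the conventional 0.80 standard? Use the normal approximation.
Power ≈ 0.33; the study is underpowered (power < 0.80)

Power calculation (two-sample t-test, normal approximation):
z_β = d · √(n/2) - z_{α/2}
z_β = 0.56 · √(15/2) - 1.960
z_β = 0.56 · 2.739 - 1.960
z_β = -0.426

Power = Φ(z_β) = Φ(-0.426) ≈ 0.335

Effect size d = 0.56 is medium by Cohen's convention (0.2/0.5/0.8).

Threshold: power ≥ 0.80 is conventionally adequate.
Power ≈ 0.33 → the study is underpowered (power < 0.80).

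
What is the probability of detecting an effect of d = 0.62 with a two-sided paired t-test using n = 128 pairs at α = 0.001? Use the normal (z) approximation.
Power ≈ 1.00

Power calculation (paired t-test, normal approximation):
z_β = d · √n - z_{α/2}
z_β = 0.62 · √128 - 3.291
z_β = 0.62 · 11.314 - 3.291
z_β = 3.724

Power = Φ(z_β) = Φ(3.724) ≈ 1.000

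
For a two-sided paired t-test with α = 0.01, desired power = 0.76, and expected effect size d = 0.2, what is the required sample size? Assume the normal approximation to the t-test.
n = 270 pairs

Sample size formula (paired t-test, normal approximation):
n = ((z_{α/2} + z_β) / d)²

z_{α/2} = 2.576 (for α = 0.01, two-sided)
z_β = 0.706 (for power = 0.76)
d = 0.2

n = ((2.576 + 0.706) / 0.2)²
n = (16.410)²
n ≈ 269.29
Round up to the next whole number: n = 270 pairs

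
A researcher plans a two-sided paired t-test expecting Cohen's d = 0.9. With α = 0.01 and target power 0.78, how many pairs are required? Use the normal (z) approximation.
n = 14 pairs

Sample size formula (paired t-test, normal approximation):
n = ((z_{α/2} + z_β) / d)²

z_{α/2} = 2.576 (for α = 0.01, two-sided)
z_β = 0.772 (for power = 0.78)
d = 0.9

n = ((2.576 + 0.772) / 0.9)²
n = (3.720)²
n ≈ 13.84
Round up to the next whole number: n = 14 pairs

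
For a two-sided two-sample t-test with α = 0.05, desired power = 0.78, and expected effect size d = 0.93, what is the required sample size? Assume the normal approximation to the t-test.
n = 18 per group

Sample size formula (two-sample t-test, normal approximation):
n = 2 · ((z_{α/2} + z_β) / d)²

z_{α/2} = 1.960 (for α = 0.05, two-sided)
z_β = 0.772 (for power = 0.78)
d = 0.93

n = 2 · ((1.960 + 0.772) / 0.93)²
n = 2 · (2.938)²
n ≈ 17.26
Round up to the next whole number: n = 18 per group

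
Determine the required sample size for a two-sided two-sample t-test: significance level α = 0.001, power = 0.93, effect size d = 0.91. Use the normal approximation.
n = 55 per group

Sample size formula (two-sample t-test, normal approximation):
n = 2 · ((z_{α/2} + z_β) / d)²

z_{α/2} = 3.291 (for α = 0.001, two-sided)
z_β = 1.476 (for power = 0.93)
d = 0.91

n = 2 · ((3.291 + 1.476) / 0.91)²
n = 2 · (5.238)²
n ≈ 54.87
Round up to the next whole number: n = 55 per group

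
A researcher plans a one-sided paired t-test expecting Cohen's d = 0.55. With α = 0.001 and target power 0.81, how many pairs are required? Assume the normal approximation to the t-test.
n = 53 pairs

Sample size formula (paired t-test, normal approximation):
n = ((z_α + z_β) / d)²

z_α = 3.090 (for α = 0.001, one-sided)
z_β = 0.878 (for power = 0.81)
d = 0.55

n = ((3.090 + 0.878) / 0.55)²
n = (7.215)²
n ≈ 52.06
Round up to the next whole number: n = 53 pairs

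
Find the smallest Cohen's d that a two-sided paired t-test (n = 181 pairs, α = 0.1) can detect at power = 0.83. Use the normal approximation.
d ≈ 0.19

Minimum detectable effect (paired t-test, normal approximation):
d = (z_{α/2} + z_β) / √n
d = (1.645 + 0.954) / √181
d = 2.599 / 13.454
d ≈ 0.19

By Cohen's convention (0.2 small / 0.5 medium / 0.8 large): very small effect.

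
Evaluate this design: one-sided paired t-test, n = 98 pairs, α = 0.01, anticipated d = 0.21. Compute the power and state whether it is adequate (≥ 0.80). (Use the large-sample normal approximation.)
Power ≈ 0.40; the study is underpowered (power < 0.80)

Power calculation (paired t-test, normal approximation):
z_β = d · √n - z_α
z_β = 0.21 · √98 - 2.326
z_β = 0.21 · 9.899 - 2.326
z_β = -0.247

Power = Φ(z_β) = Φ(-0.247) ≈ 0.402

Effect size d = 0.21 is small by Cohen's convention (0.2/0.5/0.8).

Threshold: power ≥ 0.80 is conventionally adequate.
Power ≈ 0.40 → the study is underpowered (power < 0.80).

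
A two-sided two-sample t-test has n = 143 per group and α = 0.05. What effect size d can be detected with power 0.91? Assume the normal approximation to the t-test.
d ≈ 0.39

Minimum detectable effect (two-sample t-test, normal approximation):
d = (z_{α/2} + z_β) / √(n/2)
d = (1.960 + 1.341) / √(143/2)
d = 3.301 / 8.456
d ≈ 0.39

By Cohen's convention (0.2 small / 0.5 medium / 0.8 large): small effect.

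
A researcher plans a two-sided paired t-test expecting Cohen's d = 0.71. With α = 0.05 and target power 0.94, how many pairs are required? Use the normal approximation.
n = 25 pairs

Sample size formula (paired t-test, normal approximation):
n = ((z_{α/2} + z_β) / d)²

z_{α/2} = 1.960 (for α = 0.05, two-sided)
z_β = 1.555 (for power = 0.94)
d = 0.71

n = ((1.960 + 1.555) / 0.71)²
n = (4.951)²
n ≈ 24.51
Round up to the next whole number: n = 25 pairs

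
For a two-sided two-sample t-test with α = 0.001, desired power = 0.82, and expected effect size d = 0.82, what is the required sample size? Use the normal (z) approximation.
n = 53 per group

Sample size formula (two-sample t-test, normal approximation):
n = 2 · ((z_{α/2} + z_β) / d)²

z_{α/2} = 3.291 (for α = 0.001, two-sided)
z_β = 0.915 (for power = 0.82)
d = 0.82

n = 2 · ((3.291 + 0.915) / 0.82)²
n = 2 · (5.129)²
n ≈ 52.61
Round up to the next whole number: n = 53 per group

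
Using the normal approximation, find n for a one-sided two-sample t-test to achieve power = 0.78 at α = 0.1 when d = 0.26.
n = 125 per group

Sample size formula (two-sample t-test, normal approximation):
n = 2 · ((z_α + z_β) / d)²

z_α = 1.282 (for α = 0.1, one-sided)
z_β = 0.772 (for power = 0.78)
d = 0.26

n = 2 · ((1.282 + 0.772) / 0.26)²
n = 2 · (7.900)²
n ≈ 124.82
Round up to the next whole number: n = 125 per group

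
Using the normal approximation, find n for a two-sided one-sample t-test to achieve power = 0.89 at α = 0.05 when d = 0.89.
n = 13

Sample size formula (one-sample t-test, normal approximation):
n = ((z_{α/2} + z_β) / d)²

z_{α/2} = 1.960 (for α = 0.05, two-sided)
z_β = 1.227 (for power = 0.89)
d = 0.89

n = ((1.960 + 1.227) / 0.89)²
n = (3.581)²
n ≈ 12.82
Round up to the next whole number: n = 13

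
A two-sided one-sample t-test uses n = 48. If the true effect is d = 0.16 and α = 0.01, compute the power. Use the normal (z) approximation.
Power ≈ 0.07

Power calculation (one-sample t-test, normal approximation):
z_β = d · √n - z_{α/2}
z_β = 0.16 · √48 - 2.576
z_β = 0.16 · 6.928 - 2.576
z_β = -1.467

Power = Φ(z_β) = Φ(-1.467) ≈ 0.071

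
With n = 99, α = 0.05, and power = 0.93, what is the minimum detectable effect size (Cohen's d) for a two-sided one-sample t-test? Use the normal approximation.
d ≈ 0.35

Minimum detectable effect (one-sample t-test, normal approximation):
d = (z_{α/2} + z_β) / √n
d = (1.960 + 1.476) / √99
d = 3.436 / 9.950
d ≈ 0.35

By Cohen's convention (0.2 small / 0.5 medium / 0.8 large): small effect.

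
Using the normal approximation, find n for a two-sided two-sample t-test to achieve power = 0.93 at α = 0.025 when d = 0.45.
n = 137 per group

Sample size formula (two-sample t-test, normal approximation):
n = 2 · ((z_{α/2} + z_β) / d)²

z_{α/2} = 2.241 (for α = 0.025, two-sided)
z_β = 1.476 (for power = 0.93)
d = 0.45

n = 2 · ((2.241 + 1.476) / 0.45)²
n = 2 · (8.260)²
n ≈ 136.46
Round up to the next whole number: n = 137 per group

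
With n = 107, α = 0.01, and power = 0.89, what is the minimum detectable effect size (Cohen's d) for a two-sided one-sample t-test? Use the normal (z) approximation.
d ≈ 0.37

Minimum detectable effect (one-sample t-test, normal approximation):
d = (z_{α/2} + z_β) / √n
d = (2.576 + 1.227) / √107
d = 3.802 / 10.344
d ≈ 0.37

By Cohen's convention (0.2 small / 0.5 medium / 0.8 large): small effect.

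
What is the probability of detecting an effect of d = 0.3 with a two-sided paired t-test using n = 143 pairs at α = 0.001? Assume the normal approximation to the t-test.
Power ≈ 0.62

Power calculation (paired t-test, normal approximation):
z_β = d · √n - z_{α/2}
z_β = 0.3 · √143 - 3.291
z_β = 0.3 · 11.958 - 3.291
z_β = 0.297

Power = Φ(z_β) = Φ(0.297) ≈ 0.617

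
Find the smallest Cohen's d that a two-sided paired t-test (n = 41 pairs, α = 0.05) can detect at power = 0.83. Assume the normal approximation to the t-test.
d ≈ 0.46

Minimum detectable effect (paired t-test, normal approximation):
d = (z_{α/2} + z_β) / √n
d = (1.960 + 0.954) / √41
d = 2.914 / 6.403
d ≈ 0.46

By Cohen's convention (0.2 small / 0.5 medium / 0.8 large): small effect.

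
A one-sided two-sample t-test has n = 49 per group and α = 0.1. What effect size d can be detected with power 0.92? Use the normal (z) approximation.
d ≈ 0.54

Minimum detectable effect (two-sample t-test, normal approximation):
d = (z_α + z_β) / √(n/2)
d = (1.282 + 1.405) / √(49/2)
d = 2.687 / 4.950
d ≈ 0.54

By Cohen's convention (0.2 small / 0.5 medium / 0.8 large): medium effect.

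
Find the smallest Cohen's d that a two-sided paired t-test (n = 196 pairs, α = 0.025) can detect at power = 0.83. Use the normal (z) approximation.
d ≈ 0.23

Minimum detectable effect (paired t-test, normal approximation):
d = (z_{α/2} + z_β) / √n
d = (2.241 + 0.954) / √196
d = 3.196 / 14.000
d ≈ 0.23

By Cohen's convention (0.2 small / 0.5 medium / 0.8 large): small effect.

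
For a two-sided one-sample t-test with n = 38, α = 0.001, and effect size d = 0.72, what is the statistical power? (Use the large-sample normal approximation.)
Power ≈ 0.87

Power calculation (one-sample t-test, normal approximation):
z_β = d · √n - z_{α/2}
z_β = 0.72 · √38 - 3.291
z_β = 0.72 · 6.164 - 3.291
z_β = 1.148

Power = Φ(z_β) = Φ(1.148) ≈ 0.874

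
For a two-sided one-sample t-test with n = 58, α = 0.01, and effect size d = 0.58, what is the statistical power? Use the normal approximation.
Power ≈ 0.97

Power calculation (one-sample t-test, normal approximation):
z_β = d · √n - z_{α/2}
z_β = 0.58 · √58 - 2.576
z_β = 0.58 · 7.616 - 2.576
z_β = 1.841

Power = Φ(z_β) = Φ(1.841) ≈ 0.967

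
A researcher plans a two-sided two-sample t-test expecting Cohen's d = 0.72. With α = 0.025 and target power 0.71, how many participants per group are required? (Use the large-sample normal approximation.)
n = 31 per group

Sample size formula (two-sample t-test, normal approximation):
n = 2 · ((z_{α/2} + z_β) / d)²

z_{α/2} = 2.241 (for α = 0.025, two-sided)
z_β = 0.553 (for power = 0.71)
d = 0.72

n = 2 · ((2.241 + 0.553) / 0.72)²
n = 2 · (3.881)²
n ≈ 30.12
Round up to the next whole number: n = 31 per group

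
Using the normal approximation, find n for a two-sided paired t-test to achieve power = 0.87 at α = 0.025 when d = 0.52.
n = 42 pairs

Sample size formula (paired t-test, normal approximation):
n = ((z_{α/2} + z_β) / d)²

z_{α/2} = 2.241 (for α = 0.025, two-sided)
z_β = 1.126 (for power = 0.87)
d = 0.52

n = ((2.241 + 1.126) / 0.52)²
n = (6.475)²
n ≈ 41.93
Round up to the next whole number: n = 42 pairs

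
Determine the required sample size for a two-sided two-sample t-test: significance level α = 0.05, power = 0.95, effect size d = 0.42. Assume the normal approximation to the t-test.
n = 148 per group

Sample size formula (two-sample t-test, normal approximation):
n = 2 · ((z_{α/2} + z_β) / d)²

z_{α/2} = 1.960 (for α = 0.05, two-sided)
z_β = 1.645 (for power = 0.95)
d = 0.42

n = 2 · ((1.960 + 1.645) / 0.42)²
n = 2 · (8.583)²
n ≈ 147.34
Round up to the next whole number: n = 148 per group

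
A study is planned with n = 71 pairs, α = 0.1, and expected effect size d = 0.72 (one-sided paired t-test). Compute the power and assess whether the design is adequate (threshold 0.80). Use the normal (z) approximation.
Power ≈ 1.00; the study is adequately powered (power ≥ 0.80)

Power calculation (paired t-test, normal approximation):
z_β = d · √n - z_α
z_β = 0.72 · √71 - 1.282
z_β = 0.72 · 8.426 - 1.282
z_β = 4.785

Power = Φ(z_β) = Φ(4.785) ≈ 1.000

Effect size d = 0.72 is medium by Cohen's convention (0.2/0.5/0.8).

Threshold: power ≥ 0.80 is conventionally adequate.
Power ≈ 1.00 → the study is adequately powered (power ≥ 0.80).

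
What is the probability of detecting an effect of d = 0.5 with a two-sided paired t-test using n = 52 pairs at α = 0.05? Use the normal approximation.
Power ≈ 0.95

Power calculation (paired t-test, normal approximation):
z_β = d · √n - z_{α/2}
z_β = 0.5 · √52 - 1.960
z_β = 0.5 · 7.211 - 1.960
z_β = 1.646

Power = Φ(z_β) = Φ(1.646) ≈ 0.950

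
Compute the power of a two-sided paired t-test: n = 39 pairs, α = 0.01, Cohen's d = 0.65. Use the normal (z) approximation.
Power ≈ 0.93

Power calculation (paired t-test, normal approximation):
z_β = d · √n - z_{α/2}
z_β = 0.65 · √39 - 2.576
z_β = 0.65 · 6.245 - 2.576
z_β = 1.483

Power = Φ(z_β) = Φ(1.483) ≈ 0.931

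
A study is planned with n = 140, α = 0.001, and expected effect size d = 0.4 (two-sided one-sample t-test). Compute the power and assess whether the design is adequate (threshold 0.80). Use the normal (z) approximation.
Power ≈ 0.93; the study is adequately powered (power ≥ 0.80)

Power calculation (one-sample t-test, normal approximation):
z_β = d · √n - z_{α/2}
z_β = 0.4 · √140 - 3.291
z_β = 0.4 · 11.832 - 3.291
z_β = 1.442

Power = Φ(z_β) = Φ(1.442) ≈ 0.925

Effect size d = 0.4 is small by Cohen's convention (0.2/0.5/0.8).

Threshold: power ≥ 0.80 is conventionally adequate.
Power ≈ 0.93 → the study is adequately powered (power ≥ 0.80).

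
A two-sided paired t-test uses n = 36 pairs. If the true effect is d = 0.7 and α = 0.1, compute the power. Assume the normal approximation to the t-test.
Power ≈ 0.99

Power calculation (paired t-test, normal approximation):
z_β = d · √n - z_{α/2}
z_β = 0.7 · √36 - 1.645
z_β = 0.7 · 6.000 - 1.645
z_β = 2.555

Power = Φ(z_β) = Φ(2.555) ≈ 0.995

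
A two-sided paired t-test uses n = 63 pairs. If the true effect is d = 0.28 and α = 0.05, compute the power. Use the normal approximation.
Power ≈ 0.60

Power calculation (paired t-test, normal approximation):
z_β = d · √n - z_{α/2}
z_β = 0.28 · √63 - 1.960
z_β = 0.28 · 7.937 - 1.960
z_β = 0.262

Power = Φ(z_β) = Φ(0.262) ≈ 0.604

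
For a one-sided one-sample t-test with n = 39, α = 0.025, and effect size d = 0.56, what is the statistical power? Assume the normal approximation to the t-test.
Power ≈ 0.94

Power calculation (one-sample t-test, normal approximation):
z_β = d · √n - z_α
z_β = 0.56 · √39 - 1.960
z_β = 0.56 · 6.245 - 1.960
z_β = 1.537

Power = Φ(z_β) = Φ(1.537) ≈ 0.938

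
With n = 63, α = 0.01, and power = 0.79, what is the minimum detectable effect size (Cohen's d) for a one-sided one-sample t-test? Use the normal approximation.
d ≈ 0.39

Minimum detectable effect (one-sample t-test, normal approximation):
d = (z_α + z_β) / √n
d = (2.326 + 0.806) / √63
d = 3.133 / 7.937
d ≈ 0.39

By Cohen's convention (0.2 small / 0.5 medium / 0.8 large): small effect.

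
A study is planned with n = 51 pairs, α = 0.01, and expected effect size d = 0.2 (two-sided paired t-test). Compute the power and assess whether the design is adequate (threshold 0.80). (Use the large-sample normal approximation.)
Power ≈ 0.13; the study is underpowered (power < 0.80)

Power calculation (paired t-test, normal approximation):
z_β = d · √n - z_{α/2}
z_β = 0.2 · √51 - 2.576
z_β = 0.2 · 7.141 - 2.576
z_β = -1.148

Power = Φ(z_β) = Φ(-1.148) ≈ 0.126

Effect size d = 0.2 is small by Cohen's convention (0.2/0.5/0.8).

Threshold: power ≥ 0.80 is conventionally adequate.
Power ≈ 0.13 → the study is underpowered (power < 0.80).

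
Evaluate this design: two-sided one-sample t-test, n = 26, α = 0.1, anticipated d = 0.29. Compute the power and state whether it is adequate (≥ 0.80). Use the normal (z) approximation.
Power ≈ 0.43; the study is underpowered (power < 0.80)

Power calculation (one-sample t-test, normal approximation):
z_β = d · √n - z_{α/2}
z_β = 0.29 · √26 - 1.645
z_β = 0.29 · 5.099 - 1.645
z_β = -0.166

Power = Φ(z_β) = Φ(-0.166) ≈ 0.434

Effect size d = 0.29 is small by Cohen's convention (0.2/0.5/0.8).

Threshold: power ≥ 0.80 is conventionally adequate.
Power ≈ 0.43 → the study is underpowered (power < 0.80).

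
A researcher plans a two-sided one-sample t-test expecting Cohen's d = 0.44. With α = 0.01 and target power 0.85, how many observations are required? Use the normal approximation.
n = 68

Sample size formula (one-sample t-test, normal approximation):
n = ((z_{α/2} + z_β) / d)²

z_{α/2} = 2.576 (for α = 0.01, two-sided)
z_β = 1.036 (for power = 0.85)
d = 0.44

n = ((2.576 + 1.036) / 0.44)²
n = (8.209)²
n ≈ 67.39
Round up to the next whole number: n = 68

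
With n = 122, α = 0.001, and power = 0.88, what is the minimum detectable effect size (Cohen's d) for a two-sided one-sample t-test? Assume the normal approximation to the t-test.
d ≈ 0.40

Minimum detectable effect (one-sample t-test, normal approximation):
d = (z_{α/2} + z_β) / √n
d = (3.291 + 1.175) / √122
d = 4.466 / 11.045
d ≈ 0.40

By Cohen's convention (0.2 small / 0.5 medium / 0.8 large): small effect.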